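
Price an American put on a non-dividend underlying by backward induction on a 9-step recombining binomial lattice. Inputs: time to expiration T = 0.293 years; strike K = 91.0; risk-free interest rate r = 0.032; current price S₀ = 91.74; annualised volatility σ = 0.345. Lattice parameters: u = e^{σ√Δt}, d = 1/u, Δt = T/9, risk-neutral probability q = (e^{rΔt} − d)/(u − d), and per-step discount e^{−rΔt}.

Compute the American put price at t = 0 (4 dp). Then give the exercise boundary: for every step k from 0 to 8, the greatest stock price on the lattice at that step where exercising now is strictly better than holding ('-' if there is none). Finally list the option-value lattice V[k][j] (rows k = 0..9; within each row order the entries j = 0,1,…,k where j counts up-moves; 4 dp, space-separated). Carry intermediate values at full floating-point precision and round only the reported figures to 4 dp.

price = 6.2552
boundary = - - - - - 67.2027 71.5190 76.1124 81.0009
tree:
6.2552
8.6960 3.7564
11.7542 5.5669 1.9010
15.3981 8.0290 3.0447 0.7281
19.4916 11.2177 4.7642 1.2814 0.1601
23.7973 15.1014 7.2443 2.2219 0.3161 0.0000
27.8530 19.4810 10.6260 3.7792 0.6239 0.0000 0.0000
31.6640 23.7973 14.8876 6.2626 1.2313 0.0000 0.0000 0.0000
35.2450 27.8530 19.4810 9.9991 2.4303 0.0000 0.0000 0.0000 0.0000
38.6099 31.6640 23.7973 14.8876 4.7966 0.0000 0.0000 0.0000 0.0000 0.0000

params: Δt=0.03256 u=1.06423 d=0.93965 q=0.49281 e^(-rΔt)=0.99896
t_9 payoffs: 38.6099 31.6640 23.7973 14.8876 4.7966 0.0000 0.0000 0.0000 0.0000 0.0000
t_8: node(8,0) S=55.7550 payoff=35.2450 vs cont=35.1502 → 35.2450 [stop]  node(8,1) S=63.1470 payoff=27.8530 vs cont=27.7583 → 27.8530 [stop]  node(8,2) S=71.5190 payoff=19.4810 vs cont=19.3863 → 19.4810 [stop]  node(8,3) S=81.0009 payoff=9.9991 vs cont=9.9043 → 9.9991 [stop]  node(8,4) S=91.7400 payoff=0.0000 vs cont=2.4303 → 2.4303 [wait]  node(8,5) S=103.9028 payoff=0.0000 vs cont=0.0000 → 0.0000 [wait]  node(8,6) S=117.6782 payoff=0.0000 vs cont=0.0000 → 0.0000 [wait]  node(8,7) S=133.2800 payoff=0.0000 vs cont=0.0000 → 0.0000 [wait]  node(8,8) S=150.9502 payoff=0.0000 vs cont=0.0000 → 0.0000 [wait]  ⇒ S*(8)=81.0009
t_7: node(7,0) S=59.3360 payoff=31.6640 vs cont=31.5692 → 31.6640 [stop]  node(7,1) S=67.2027 payoff=23.7973 vs cont=23.7025 → 23.7973 [stop]  node(7,2) S=76.1124 payoff=14.8876 vs cont=14.7928 → 14.8876 [stop]  node(7,3) S=86.2034 payoff=4.7966 vs cont=6.2626 → 6.2626 [wait]  node(7,4) S=97.6322 payoff=0.0000 vs cont=1.2313 → 1.2313 [wait]  node(7,5) S=110.5762 payoff=0.0000 vs cont=0.0000 → 0.0000 [wait]  node(7,6) S=125.2364 payoff=0.0000 vs cont=0.0000 → 0.0000 [wait]  node(7,7) S=141.8402 payoff=0.0000 vs cont=0.0000 → 0.0000 [wait]  ⇒ S*(7)=76.1124
t_6: node(6,0) S=63.1470 payoff=27.8530 vs cont=27.7583 → 27.8530 [stop]  node(6,1) S=71.5190 payoff=19.4810 vs cont=19.3863 → 19.4810 [stop]  node(6,2) S=81.0009 payoff=9.9991 vs cont=10.6260 → 10.6260 [wait]  node(6,3) S=91.7400 payoff=0.0000 vs cont=3.7792 → 3.7792 [wait]  node(6,4) S=103.9028 payoff=0.0000 vs cont=0.6239 → 0.6239 [wait]  node(6,5) S=117.6782 payoff=0.0000 vs cont=0.0000 → 0.0000 [wait]  node(6,6) S=133.2800 payoff=0.0000 vs cont=0.0000 → 0.0000 [wait]  ⇒ S*(6)=71.5190
t_5: node(5,0) S=67.2027 payoff=23.7973 vs cont=23.7025 → 23.7973 [stop]  node(5,1) S=76.1124 payoff=14.8876 vs cont=15.1014 → 15.1014 [wait]  node(5,2) S=86.2034 payoff=4.7966 vs cont=7.2443 → 7.2443 [wait]  node(5,3) S=97.6322 payoff=0.0000 vs cont=2.2219 → 2.2219 [wait]  node(5,4) S=110.5762 payoff=0.0000 vs cont=0.3161 → 0.3161 [wait]  node(5,5) S=125.2364 payoff=0.0000 vs cont=0.0000 → 0.0000 [wait]  ⇒ S*(5)=67.2027
t_4: node(4,0) S=71.5190 payoff=19.4810 vs cont=19.4916 → 19.4916 [wait]  node(4,1) S=81.0009 payoff=9.9991 vs cont=11.2177 → 11.2177 [wait]  node(4,2) S=91.7400 payoff=0.0000 vs cont=4.7642 → 4.7642 [wait]  node(4,3) S=103.9028 payoff=0.0000 vs cont=1.2814 → 1.2814 [wait]  node(4,4) S=117.6782 payoff=0.0000 vs cont=0.1601 → 0.1601 [wait]  ⇒ S*(4)=-
t_3: node(3,0) S=76.1124 payoff=14.8876 vs cont=15.3981 → 15.3981 [wait]  node(3,1) S=86.2034 payoff=4.7966 vs cont=8.0290 → 8.0290 [wait]  node(3,2) S=97.6322 payoff=0.0000 vs cont=3.0447 → 3.0447 [wait]  node(3,3) S=110.5762 payoff=0.0000 vs cont=0.7281 → 0.7281 [wait]  ⇒ S*(3)=-
t_2: node(2,0) S=81.0009 payoff=9.9991 vs cont=11.7542 → 11.7542 [wait]  node(2,1) S=91.7400 payoff=0.0000 vs cont=5.5669 → 5.5669 [wait]  node(2,2) S=103.9028 payoff=0.0000 vs cont=1.9010 → 1.9010 [wait]  ⇒ S*(2)=-
t_1: node(1,0) S=86.2034 payoff=4.7966 vs cont=8.6960 → 8.6960 [wait]  node(1,1) S=97.6322 payoff=0.0000 vs cont=3.7564 → 3.7564 [wait]  ⇒ S*(1)=-
t_0: node(0,0) S=91.7400 payoff=0.0000 vs cont=6.2552 → 6.2552 [wait]  ⇒ S*(0)=-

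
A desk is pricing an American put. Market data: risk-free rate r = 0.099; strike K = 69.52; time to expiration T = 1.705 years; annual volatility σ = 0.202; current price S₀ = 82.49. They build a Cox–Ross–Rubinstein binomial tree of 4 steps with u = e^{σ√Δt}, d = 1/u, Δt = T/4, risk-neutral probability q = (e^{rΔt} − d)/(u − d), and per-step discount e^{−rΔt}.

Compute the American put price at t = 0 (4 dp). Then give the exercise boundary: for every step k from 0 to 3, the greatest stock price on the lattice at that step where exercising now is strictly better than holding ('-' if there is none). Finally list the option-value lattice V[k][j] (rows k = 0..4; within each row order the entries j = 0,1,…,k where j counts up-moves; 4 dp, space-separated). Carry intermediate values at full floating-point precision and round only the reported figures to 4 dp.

price = 1.1217
boundary = - - - 55.5361
tree:
1.1217
2.6947 0.2747
6.2786 0.7743 0.0000
13.9839 2.1831 0.0000 0.0000
20.8457 6.1548 0.0000 0.0000 0.0000

params: Δt=0.42625 u=1.14097 d=0.87644 q=0.63002 e^(-rΔt)=0.95868
t_4 payoffs: 20.8457 6.1548 0.0000 0.0000 0.0000
t_3: node(3,0) S=55.5361 payoff=13.9839 vs cont=11.1113 → 13.9839 [stop]  node(3,1) S=72.2979 payoff=0.0000 vs cont=2.1831 → 2.1831 [wait]  node(3,2) S=94.1189 payoff=0.0000 vs cont=0.0000 → 0.0000 [wait]  node(3,3) S=122.5258 payoff=0.0000 vs cont=0.0000 → 0.0000 [wait]  ⇒ S*(3)=55.5361
t_2: node(2,0) S=63.3652 payoff=6.1548 vs cont=6.2786 → 6.2786 [wait]  node(2,1) S=82.4900 payoff=0.0000 vs cont=0.7743 → 0.7743 [wait]  node(2,2) S=107.3871 payoff=0.0000 vs cont=0.0000 → 0.0000 [wait]  ⇒ S*(2)=-
t_1: node(1,0) S=72.2979 payoff=0.0000 vs cont=2.6947 → 2.6947 [wait]  node(1,1) S=94.1189 payoff=0.0000 vs cont=0.2747 → 0.2747 [wait]  ⇒ S*(1)=-
t_0: node(0,0) S=82.4900 payoff=0.0000 vs cont=1.1217 → 1.1217 [wait]  ⇒ S*(0)=-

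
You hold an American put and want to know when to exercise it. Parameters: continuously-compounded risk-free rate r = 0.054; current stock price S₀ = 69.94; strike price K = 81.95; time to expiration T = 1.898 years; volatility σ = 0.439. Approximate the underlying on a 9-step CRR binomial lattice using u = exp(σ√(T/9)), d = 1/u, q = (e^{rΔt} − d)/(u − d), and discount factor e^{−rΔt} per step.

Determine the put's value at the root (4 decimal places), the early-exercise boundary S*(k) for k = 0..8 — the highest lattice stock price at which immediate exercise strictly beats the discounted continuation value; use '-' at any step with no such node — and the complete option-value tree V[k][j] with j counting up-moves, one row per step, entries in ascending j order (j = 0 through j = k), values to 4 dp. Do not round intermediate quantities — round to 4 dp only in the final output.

price = 20.6114
boundary = - - 46.7324 38.2000 46.7324 38.2000 46.7324 57.1705 46.7324
tree:
20.6114
27.3582 13.7370
35.2176 19.4302 7.8484
43.7500 26.6356 12.0266 3.4733
50.7245 35.2176 17.9013 5.8990 0.9074
56.4256 43.7500 25.6937 9.8200 1.7581 0.0000
61.0858 50.7245 35.2176 15.9080 3.4065 0.0000 0.0000
64.8951 56.4256 43.7500 24.7795 6.6004 0.0000 0.0000 0.0000
68.0090 61.0858 50.7245 35.2176 12.7888 0.0000 0.0000 0.0000 0.0000
70.5543 64.8951 56.4256 43.7500 24.7795 0.0000 0.0000 0.0000 0.0000 0.0000

params: Δt=0.21089 u=1.22336 d=0.81742 q=0.47798 e^(-rΔt)=0.98868
t_9 payoffs: 70.5543 64.8951 56.4256 43.7500 24.7795 0.0000 0.0000 0.0000 0.0000 0.0000
t_8: node(8,0) S=13.9410 payoff=68.0090 vs cont=67.0810 → 68.0090 [stop]  node(8,1) S=20.8642 payoff=61.0858 vs cont=60.1578 → 61.0858 [stop]  node(8,2) S=31.2255 payoff=50.7245 vs cont=49.7965 → 50.7245 [stop]  node(8,3) S=46.7324 payoff=35.2176 vs cont=34.2897 → 35.2176 [stop]  node(8,4) S=69.9400 payoff=12.0100 vs cont=12.7888 → 12.7888 [wait]  node(8,5) S=104.6727 payoff=0.0000 vs cont=0.0000 → 0.0000 [wait]  node(8,6) S=156.6540 payoff=0.0000 vs cont=0.0000 → 0.0000 [wait]  node(8,7) S=234.4495 payoff=0.0000 vs cont=0.0000 → 0.0000 [wait]  node(8,8) S=350.8788 payoff=0.0000 vs cont=0.0000 → 0.0000 [wait]  ⇒ S*(8)=46.7324
t_7: node(7,0) S=17.0549 payoff=64.8951 vs cont=63.9672 → 64.8951 [stop]  node(7,1) S=25.5244 payoff=56.4256 vs cont=55.4976 → 56.4256 [stop]  node(7,2) S=38.2000 payoff=43.7500 vs cont=42.8220 → 43.7500 [stop]  node(7,3) S=57.1705 payoff=24.7795 vs cont=24.2196 → 24.7795 [stop]  node(7,4) S=85.5617 payoff=0.0000 vs cont=6.6004 → 6.6004 [wait]  node(7,5) S=128.0523 payoff=0.0000 vs cont=0.0000 → 0.0000 [wait]  node(7,6) S=191.6440 payoff=0.0000 vs cont=0.0000 → 0.0000 [wait]  node(7,7) S=286.8159 payoff=0.0000 vs cont=0.0000 → 0.0000 [wait]  ⇒ S*(7)=57.1705
t_6: node(6,0) S=20.8642 payoff=61.0858 vs cont=60.1578 → 61.0858 [stop]  node(6,1) S=31.2255 payoff=50.7245 vs cont=49.7965 → 50.7245 [stop]  node(6,2) S=46.7324 payoff=35.2176 vs cont=34.2897 → 35.2176 [stop]  node(6,3) S=69.9400 payoff=12.0100 vs cont=15.9080 → 15.9080 [wait]  node(6,4) S=104.6727 payoff=0.0000 vs cont=3.4065 → 3.4065 [wait]  node(6,5) S=156.6540 payoff=0.0000 vs cont=0.0000 → 0.0000 [wait]  node(6,6) S=234.4495 payoff=0.0000 vs cont=0.0000 → 0.0000 [wait]  ⇒ S*(6)=46.7324
t_5: node(5,0) S=25.5244 payoff=56.4256 vs cont=55.4976 → 56.4256 [stop]  node(5,1) S=38.2000 payoff=43.7500 vs cont=42.8220 → 43.7500 [stop]  node(5,2) S=57.1705 payoff=24.7795 vs cont=25.6937 → 25.6937 [wait]  node(5,3) S=85.5617 payoff=0.0000 vs cont=9.8200 → 9.8200 [wait]  node(5,4) S=128.0523 payoff=0.0000 vs cont=1.7581 → 1.7581 [wait]  node(5,5) S=191.6440 payoff=0.0000 vs cont=0.0000 → 0.0000 [wait]  ⇒ S*(5)=38.2000
t_4: node(4,0) S=31.2255 payoff=50.7245 vs cont=49.7965 → 50.7245 [stop]  node(4,1) S=46.7324 payoff=35.2176 vs cont=34.7217 → 35.2176 [stop]  node(4,2) S=69.9400 payoff=12.0100 vs cont=17.9013 → 17.9013 [wait]  node(4,3) S=104.6727 payoff=0.0000 vs cont=5.8990 → 5.8990 [wait]  node(4,4) S=156.6540 payoff=0.0000 vs cont=0.9074 → 0.9074 [wait]  ⇒ S*(4)=46.7324
t_3: node(3,0) S=38.2000 payoff=43.7500 vs cont=42.8220 → 43.7500 [stop]  node(3,1) S=57.1705 payoff=24.7795 vs cont=26.6356 → 26.6356 [wait]  node(3,2) S=85.5617 payoff=0.0000 vs cont=12.0266 → 12.0266 [wait]  node(3,3) S=128.0523 payoff=0.0000 vs cont=3.4733 → 3.4733 [wait]  ⇒ S*(3)=38.2000
t_2: node(2,0) S=46.7324 payoff=35.2176 vs cont=35.1668 → 35.2176 [stop]  node(2,1) S=69.9400 payoff=12.0100 vs cont=19.4302 → 19.4302 [wait]  node(2,2) S=104.6727 payoff=0.0000 vs cont=7.8484 → 7.8484 [wait]  ⇒ S*(2)=46.7324
t_1: node(1,0) S=57.1705 payoff=24.7795 vs cont=27.3582 → 27.3582 [wait]  node(1,1) S=85.5617 payoff=0.0000 vs cont=13.7370 → 13.7370 [wait]  ⇒ S*(1)=-
t_0: node(0,0) S=69.9400 payoff=12.0100 vs cont=20.6114 → 20.6114 [wait]  ⇒ S*(0)=-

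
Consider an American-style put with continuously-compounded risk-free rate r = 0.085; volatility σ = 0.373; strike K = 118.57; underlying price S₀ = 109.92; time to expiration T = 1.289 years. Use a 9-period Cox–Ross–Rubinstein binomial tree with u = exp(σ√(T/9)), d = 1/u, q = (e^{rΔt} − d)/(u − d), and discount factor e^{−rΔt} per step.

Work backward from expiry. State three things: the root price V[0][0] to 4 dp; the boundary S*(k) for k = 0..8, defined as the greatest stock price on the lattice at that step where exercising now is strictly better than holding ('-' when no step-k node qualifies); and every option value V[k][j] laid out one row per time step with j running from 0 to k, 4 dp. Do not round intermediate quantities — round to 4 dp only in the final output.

Δt=0.14322, u=1.15161, d=0.86835, q=0.50801, disc=e^(-rΔt)=0.98790
k=9 terminal: V=max(K-S,0) → 87.7148 77.6497 64.3012 46.5985 23.1210 0.0000 0.0000 0.0000 0.0000 0.0000
k=8: j=0 S=35.5332 intr=83.0368 cont=81.6021 V=83.0368[EX]; j=1 S=47.1243 intr=71.4457 cont=70.0110 V=71.4457[EX]; j=2 S=62.4964 intr=56.0736 cont=54.6388 V=56.0736[EX]; j=3 S=82.8831 intr=35.6869 cont=34.2522 V=35.6869[EX]; j=4 S=109.9200 intr=8.6500 cont=11.2377 V=11.2377[hold]; j=5 S=145.7765 intr=0.0000 cont=0.0000 V=0.0000[hold]; j=6 S=193.3295 intr=0.0000 cont=0.0000 V=0.0000[hold]; j=7 S=256.3946 intr=0.0000 cont=0.0000 V=0.0000[hold]; j=8 S=340.0318 intr=0.0000 cont=0.0000 V=0.0000[hold]  S*(8)=82.8831
k=7: j=0 S=40.9203 intr=77.6497 cont=76.2149 V=77.6497[EX]; j=1 S=54.2688 intr=64.3012 cont=62.8665 V=64.3012[EX]; j=2 S=71.9715 intr=46.5985 cont=45.1638 V=46.5985[EX]; j=3 S=95.4490 intr=23.1210 cont=22.9850 V=23.1210[EX]; j=4 S=126.5849 intr=0.0000 cont=5.4619 V=5.4619[hold]; j=5 S=167.8776 intr=0.0000 cont=0.0000 V=0.0000[hold]; j=6 S=222.6401 intr=0.0000 cont=0.0000 V=0.0000[hold]; j=7 S=295.2665 intr=0.0000 cont=0.0000 V=0.0000[hold]  S*(7)=95.4490
k=6: j=0 S=47.1243 intr=71.4457 cont=70.0110 V=71.4457[EX]; j=1 S=62.4964 intr=56.0736 cont=54.6388 V=56.0736[EX]; j=2 S=82.8831 intr=35.6869 cont=34.2522 V=35.6869[EX]; j=3 S=109.9200 intr=8.6500 cont=13.9788 V=13.9788[hold]; j=4 S=145.7765 intr=0.0000 cont=2.6547 V=2.6547[hold]; j=5 S=193.3295 intr=0.0000 cont=0.0000 V=0.0000[hold]; j=6 S=256.3946 intr=0.0000 cont=0.0000 V=0.0000[hold]  S*(6)=82.8831
k=5: j=0 S=54.2688 intr=64.3012 cont=62.8665 V=64.3012[EX]; j=1 S=71.9715 intr=46.5985 cont=45.1638 V=46.5985[EX]; j=2 S=95.4490 intr=23.1210 cont=24.3606 V=24.3606[hold]; j=3 S=126.5849 intr=0.0000 cont=8.1265 V=8.1265[hold]; j=4 S=167.8776 intr=0.0000 cont=1.2903 V=1.2903[hold]; j=5 S=222.6401 intr=0.0000 cont=0.0000 V=0.0000[hold]  S*(5)=71.9715
k=4: j=0 S=62.4964 intr=56.0736 cont=54.6388 V=56.0736[EX]; j=1 S=82.8831 intr=35.6869 cont=34.8743 V=35.6869[EX]; j=2 S=109.9200 intr=8.6500 cont=15.9186 V=15.9186[hold]; j=3 S=145.7765 intr=0.0000 cont=4.5974 V=4.5974[hold]; j=4 S=193.3295 intr=0.0000 cont=0.6271 V=0.6271[hold]  S*(4)=82.8831
k=3: j=0 S=71.9715 intr=46.5985 cont=45.1638 V=46.5985[EX]; j=1 S=95.4490 intr=23.1210 cont=25.3341 V=25.3341[hold]; j=2 S=126.5849 intr=0.0000 cont=10.0443 V=10.0443[hold]; j=3 S=167.8776 intr=0.0000 cont=2.5492 V=2.5492[hold]  S*(3)=71.9715
k=2: j=0 S=82.8831 intr=35.6869 cont=35.3629 V=35.6869[EX]; j=1 S=109.9200 intr=8.6500 cont=17.3542 V=17.3542[hold]; j=2 S=145.7765 intr=0.0000 cont=6.1613 V=6.1613[hold]  S*(2)=82.8831
k=1: j=0 S=95.4490 intr=23.1210 cont=26.0546 V=26.0546[hold]; j=1 S=126.5849 intr=0.0000 cont=11.5269 V=11.5269[hold]  S*(1)=-
k=0: j=0 S=109.9200 intr=8.6500 cont=18.4484 V=18.4484[hold]  S*(0)=-

price = 18.4484
boundary = - - 82.8831 71.9715 82.8831 71.9715 82.8831 95.4490 82.8831
tree:
18.4484
26.0546 11.5269
35.6869 17.3542 6.1613
46.5985 25.3341 10.0443 2.5492
56.0736 35.6869 15.9186 4.5974 0.6271
64.3012 46.5985 24.3606 8.1265 1.2903 0.0000
71.4457 56.0736 35.6869 13.9788 2.6547 0.0000 0.0000
77.6497 64.3012 46.5985 23.1210 5.4619 0.0000 0.0000 0.0000
83.0368 71.4457 56.0736 35.6869 11.2377 0.0000 0.0000 0.0000 0.0000
87.7148 77.6497 64.3012 46.5985 23.1210 0.0000 0.0000 0.0000 0.0000 0.0000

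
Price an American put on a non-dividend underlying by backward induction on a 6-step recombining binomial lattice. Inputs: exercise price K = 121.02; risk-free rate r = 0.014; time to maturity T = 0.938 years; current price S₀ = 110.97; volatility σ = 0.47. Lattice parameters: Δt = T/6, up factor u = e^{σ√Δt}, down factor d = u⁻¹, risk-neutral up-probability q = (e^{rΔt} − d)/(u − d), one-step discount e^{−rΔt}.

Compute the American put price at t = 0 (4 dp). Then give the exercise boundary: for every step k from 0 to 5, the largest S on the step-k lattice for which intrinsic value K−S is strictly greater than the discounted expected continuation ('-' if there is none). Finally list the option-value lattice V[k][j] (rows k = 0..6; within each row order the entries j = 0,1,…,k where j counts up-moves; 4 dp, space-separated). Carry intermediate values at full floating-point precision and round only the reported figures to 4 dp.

price = 25.8454
boundary = - - - 63.5457 76.5231 92.1508
tree:
25.8454
35.0053 15.1955
45.7938 22.4839 6.6960
57.4743 32.2746 11.0763 1.5762
68.2509 44.4969 18.0538 2.9228 0.0000
77.1999 57.4743 28.8692 5.4198 0.0000 0.0000
84.6312 68.2509 44.4969 10.0500 0.0000 0.0000 0.0000

params: Δt=0.15633 u=1.20422 d=0.83041 q=0.45954 e^(-rΔt)=0.99781
t_6 payoffs: 84.6312 68.2509 44.4969 10.0500 0.0000 0.0000 0.0000
t_5: node(5,0) S=43.8201 payoff=77.1999 vs cont=76.9353 → 77.1999 [stop]  node(5,1) S=63.5457 payoff=57.4743 vs cont=57.2097 → 57.4743 [stop]  node(5,2) S=92.1508 payoff=28.8692 vs cont=28.6046 → 28.8692 [stop]  node(5,3) S=133.6325 payoff=0.0000 vs cont=5.4198 → 5.4198 [wait]  node(5,4) S=193.7871 payoff=0.0000 vs cont=0.0000 → 0.0000 [wait]  node(5,5) S=281.0202 payoff=0.0000 vs cont=0.0000 → 0.0000 [wait]  ⇒ S*(5)=92.1508
t_4: node(4,0) S=52.7691 payoff=68.2509 vs cont=67.9863 → 68.2509 [stop]  node(4,1) S=76.5231 payoff=44.4969 vs cont=44.2323 → 44.4969 [stop]  node(4,2) S=110.9700 payoff=10.0500 vs cont=18.0538 → 18.0538 [wait]  node(4,3) S=160.9231 payoff=0.0000 vs cont=2.9228 → 2.9228 [wait]  node(4,4) S=233.3626 payoff=0.0000 vs cont=0.0000 → 0.0000 [wait]  ⇒ S*(4)=76.5231
t_3: node(3,0) S=63.5457 payoff=57.4743 vs cont=57.2097 → 57.4743 [stop]  node(3,1) S=92.1508 payoff=28.8692 vs cont=32.2746 → 32.2746 [wait]  node(3,2) S=133.6325 payoff=0.0000 vs cont=11.0763 → 11.0763 [wait]  node(3,3) S=193.7871 payoff=0.0000 vs cont=1.5762 → 1.5762 [wait]  ⇒ S*(3)=63.5457
t_2: node(2,0) S=76.5231 payoff=44.4969 vs cont=45.7938 → 45.7938 [wait]  node(2,1) S=110.9700 payoff=10.0500 vs cont=22.4839 → 22.4839 [wait]  node(2,2) S=160.9231 payoff=0.0000 vs cont=6.6960 → 6.6960 [wait]  ⇒ S*(2)=-
t_1: node(1,0) S=92.1508 payoff=28.8692 vs cont=35.0053 → 35.0053 [wait]  node(1,1) S=133.6325 payoff=0.0000 vs cont=15.1955 → 15.1955 [wait]  ⇒ S*(1)=-
t_0: node(0,0) S=110.9700 payoff=10.0500 vs cont=25.8454 → 25.8454 [wait]  ⇒ S*(0)=-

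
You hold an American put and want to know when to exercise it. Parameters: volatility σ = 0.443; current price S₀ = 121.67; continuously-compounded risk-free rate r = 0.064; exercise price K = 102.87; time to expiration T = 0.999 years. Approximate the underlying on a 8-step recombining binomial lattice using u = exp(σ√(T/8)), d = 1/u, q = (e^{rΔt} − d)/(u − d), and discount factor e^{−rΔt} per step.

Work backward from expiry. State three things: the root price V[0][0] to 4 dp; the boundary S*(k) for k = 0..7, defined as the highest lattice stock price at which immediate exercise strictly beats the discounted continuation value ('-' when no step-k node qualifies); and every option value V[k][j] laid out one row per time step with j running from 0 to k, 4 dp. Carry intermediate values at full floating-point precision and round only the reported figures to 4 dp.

price = 9.8750
boundary = - - - - 65.0482 55.6223 65.0482 76.0716
tree:
9.8750
14.4731 5.1840
20.6288 8.2138 2.0711
28.4619 12.7000 3.6134 0.4772
37.8218 19.0508 6.2054 0.9367 0.0000
47.2477 27.5067 10.4388 1.8388 0.0000 0.0000
55.3078 37.8218 17.0714 3.6093 0.0000 0.0000 0.0000
62.2000 47.2477 26.7984 7.0848 0.0000 0.0000 0.0000 0.0000
68.0934 55.3078 37.8218 13.9070 0.0000 0.0000 0.0000 0.0000 0.0000

Δt=0.12487  u=1.16946  d=0.85509  q=0.48647  discount=0.99204
step 8 (expiry): payoffs max(K−S,0) = 68.0934 55.3078 37.8218 13.9070 0.0000 0.0000 0.0000 0.0000 0.0000
step 7: (k=7,j=0): S=40.6700, (K−S)⁺=62.2000, hold=61.3811 ⇒ V=62.2000 exercise | (k=7,j=1): S=55.6223, (K−S)⁺=47.2477, hold=46.4289 ⇒ V=47.2477 exercise | (k=7,j=2): S=76.0716, (K−S)⁺=26.7984, hold=25.9795 ⇒ V=26.7984 exercise | (k=7,j=3): S=104.0391, (K−S)⁺=0.0000, hold=7.0848 ⇒ V=7.0848 continue | (k=7,j=4): S=142.2887, (K−S)⁺=0.0000, hold=0.0000 ⇒ V=0.0000 continue | (k=7,j=5): S=194.6007, (K−S)⁺=0.0000, hold=0.0000 ⇒ V=0.0000 continue | (k=7,j=6): S=266.1451, (K−S)⁺=0.0000, hold=0.0000 ⇒ V=0.0000 continue | (k=7,j=7): S=363.9925, (K−S)⁺=0.0000, hold=0.0000 ⇒ V=0.0000 continue  boundary S*=76.0716
step 6: (k=6,j=0): S=47.5622, (K−S)⁺=55.3078, hold=54.4890 ⇒ V=55.3078 exercise | (k=6,j=1): S=65.0482, (K−S)⁺=37.8218, hold=37.0029 ⇒ V=37.8218 exercise | (k=6,j=2): S=88.9630, (K−S)⁺=13.9070, hold=17.0714 ⇒ V=17.0714 continue | (k=6,j=3): S=121.6700, (K−S)⁺=0.0000, hold=3.6093 ⇒ V=3.6093 continue | (k=6,j=4): S=166.4016, (K−S)⁺=0.0000, hold=0.0000 ⇒ V=0.0000 continue | (k=6,j=5): S=227.5786, (K−S)⁺=0.0000, hold=0.0000 ⇒ V=0.0000 continue | (k=6,j=6): S=311.2472, (K−S)⁺=0.0000, hold=0.0000 ⇒ V=0.0000 continue  boundary S*=65.0482
step 5: (k=5,j=0): S=55.6223, (K−S)⁺=47.2477, hold=46.4289 ⇒ V=47.2477 exercise | (k=5,j=1): S=76.0716, (K−S)⁺=26.7984, hold=27.5067 ⇒ V=27.5067 continue | (k=5,j=2): S=104.0391, (K−S)⁺=0.0000, hold=10.4388 ⇒ V=10.4388 continue | (k=5,j=3): S=142.2887, (K−S)⁺=0.0000, hold=1.8388 ⇒ V=1.8388 continue | (k=5,j=4): S=194.6007, (K−S)⁺=0.0000, hold=0.0000 ⇒ V=0.0000 continue | (k=5,j=5): S=266.1451, (K−S)⁺=0.0000, hold=0.0000 ⇒ V=0.0000 continue  boundary S*=55.6223
step 4: (k=4,j=0): S=65.0482, (K−S)⁺=37.8218, hold=37.3447 ⇒ V=37.8218 exercise | (k=4,j=1): S=88.9630, (K−S)⁺=13.9070, hold=19.0508 ⇒ V=19.0508 continue | (k=4,j=2): S=121.6700, (K−S)⁺=0.0000, hold=6.2054 ⇒ V=6.2054 continue | (k=4,j=3): S=166.4016, (K−S)⁺=0.0000, hold=0.9367 ⇒ V=0.9367 continue | (k=4,j=4): S=227.5786, (K−S)⁺=0.0000, hold=0.0000 ⇒ V=0.0000 continue  boundary S*=65.0482
step 3: (k=3,j=0): S=76.0716, (K−S)⁺=26.7984, hold=28.4619 ⇒ V=28.4619 continue | (k=3,j=1): S=104.0391, (K−S)⁺=0.0000, hold=12.7000 ⇒ V=12.7000 continue | (k=3,j=2): S=142.2887, (K−S)⁺=0.0000, hold=3.6134 ⇒ V=3.6134 continue | (k=3,j=3): S=194.6007, (K−S)⁺=0.0000, hold=0.4772 ⇒ V=0.4772 continue  boundary S*=-
step 2: (k=2,j=0): S=88.9630, (K−S)⁺=13.9070, hold=20.6288 ⇒ V=20.6288 continue | (k=2,j=1): S=121.6700, (K−S)⁺=0.0000, hold=8.2138 ⇒ V=8.2138 continue | (k=2,j=2): S=166.4016, (K−S)⁺=0.0000, hold=2.0711 ⇒ V=2.0711 continue  boundary S*=-
step 1: (k=1,j=0): S=104.0391, (K−S)⁺=0.0000, hold=14.4731 ⇒ V=14.4731 continue | (k=1,j=1): S=142.2887, (K−S)⁺=0.0000, hold=5.1840 ⇒ V=5.1840 continue  boundary S*=-
step 0: (k=0,j=0): S=121.6700, (K−S)⁺=0.0000, hold=9.8750 ⇒ V=9.8750 continue  boundary S*=-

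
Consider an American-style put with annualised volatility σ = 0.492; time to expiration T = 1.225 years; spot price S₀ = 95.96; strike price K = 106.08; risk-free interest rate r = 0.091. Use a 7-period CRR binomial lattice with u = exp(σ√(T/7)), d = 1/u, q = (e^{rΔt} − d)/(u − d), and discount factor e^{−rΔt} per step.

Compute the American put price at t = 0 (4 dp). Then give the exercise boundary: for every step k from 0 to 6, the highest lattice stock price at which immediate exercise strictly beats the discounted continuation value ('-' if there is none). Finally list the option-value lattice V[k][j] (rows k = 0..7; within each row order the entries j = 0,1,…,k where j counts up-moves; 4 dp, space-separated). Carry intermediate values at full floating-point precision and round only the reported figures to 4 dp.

price = 22.0171
boundary = - - 63.5797 51.7527 63.5797 51.7527 63.5797
tree:
22.0171
31.1216 13.1687
42.5003 20.1819 6.2280
54.3273 29.9044 10.6234 1.8113
63.9543 42.5003 17.6446 3.5906 0.0000
71.7905 54.3273 28.2085 7.1177 0.0000 0.0000
78.1690 63.9543 42.5003 14.1098 0.0000 0.0000 0.0000
83.3610 71.7905 54.3273 27.9704 0.0000 0.0000 0.0000 0.0000

Δt=0.17500, u=1.22853, d=0.81398, q=0.48745, disc=e^(-rΔt)=0.98420
k=7 terminal: V=max(K-S,0) → 83.3610 71.7905 54.3273 27.9704 0.0000 0.0000 0.0000 0.0000
k=6: j=0 S=27.9110 intr=78.1690 cont=76.4930 V=78.1690[EX]; j=1 S=42.1257 intr=63.9543 cont=62.2784 V=63.9543[EX]; j=2 S=63.5797 intr=42.5003 cont=40.8243 V=42.5003[EX]; j=3 S=95.9600 intr=10.1200 cont=14.1098 V=14.1098[hold]; j=4 S=144.8311 intr=0.0000 cont=0.0000 V=0.0000[hold]; j=5 S=218.5915 intr=0.0000 cont=0.0000 V=0.0000[hold]; j=6 S=329.9172 intr=0.0000 cont=0.0000 V=0.0000[hold]  S*(6)=63.5797
k=5: j=0 S=34.2895 intr=71.7905 cont=70.1145 V=71.7905[EX]; j=1 S=51.7527 intr=54.3273 cont=52.6514 V=54.3273[EX]; j=2 S=78.1096 intr=27.9704 cont=28.2085 V=28.2085[hold]; j=3 S=117.8897 intr=0.0000 cont=7.1177 V=7.1177[hold]; j=4 S=177.9293 intr=0.0000 cont=0.0000 V=0.0000[hold]; j=5 S=268.5463 intr=0.0000 cont=0.0000 V=0.0000[hold]  S*(5)=51.7527
k=4: j=0 S=42.1257 intr=63.9543 cont=62.2784 V=63.9543[EX]; j=1 S=63.5797 intr=42.5003 cont=40.9386 V=42.5003[EX]; j=2 S=95.9600 intr=10.1200 cont=17.6446 V=17.6446[hold]; j=3 S=144.8311 intr=0.0000 cont=3.5906 V=3.5906[hold]; j=4 S=218.5915 intr=0.0000 cont=0.0000 V=0.0000[hold]  S*(4)=63.5797
k=3: j=0 S=51.7527 intr=54.3273 cont=52.6514 V=54.3273[EX]; j=1 S=78.1096 intr=27.9704 cont=29.9044 V=29.9044[hold]; j=2 S=117.8897 intr=0.0000 cont=10.6234 V=10.6234[hold]; j=3 S=177.9293 intr=0.0000 cont=1.8113 V=1.8113[hold]  S*(3)=51.7527
k=2: j=0 S=63.5797 intr=42.5003 cont=41.7521 V=42.5003[EX]; j=1 S=95.9600 intr=10.1200 cont=20.1819 V=20.1819[hold]; j=2 S=144.8311 intr=0.0000 cont=6.2280 V=6.2280[hold]  S*(2)=63.5797
k=1: j=0 S=78.1096 intr=27.9704 cont=31.1216 V=31.1216[hold]; j=1 S=117.8897 intr=0.0000 cont=13.1687 V=13.1687[hold]  S*(1)=-
k=0: j=0 S=95.9600 intr=10.1200 cont=22.0171 V=22.0171[hold]  S*(0)=-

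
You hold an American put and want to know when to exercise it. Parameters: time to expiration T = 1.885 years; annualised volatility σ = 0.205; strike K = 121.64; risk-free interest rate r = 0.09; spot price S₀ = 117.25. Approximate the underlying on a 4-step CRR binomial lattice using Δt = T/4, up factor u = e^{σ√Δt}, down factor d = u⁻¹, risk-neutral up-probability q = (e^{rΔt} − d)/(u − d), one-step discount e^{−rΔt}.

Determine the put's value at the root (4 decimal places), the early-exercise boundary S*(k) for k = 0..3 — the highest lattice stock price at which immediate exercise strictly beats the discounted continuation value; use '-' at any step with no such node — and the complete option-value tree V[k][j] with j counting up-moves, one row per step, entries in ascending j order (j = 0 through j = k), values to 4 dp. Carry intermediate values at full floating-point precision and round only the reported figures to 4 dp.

Δt=0.47125, u=1.15111, d=0.86873, q=0.61830, disc=e^(-rΔt)=0.95847
k=4 terminal: V=max(K-S,0) → 54.8604 33.1532 4.3900 0.0000 0.0000
k=3: j=0 S=76.8707 intr=44.7693 cont=39.7181 V=44.7693[EX]; j=1 S=101.8581 intr=19.7819 cont=14.7307 V=19.7819[EX]; j=2 S=134.9678 intr=0.0000 cont=1.6061 V=1.6061[hold]; j=3 S=178.8400 intr=0.0000 cont=0.0000 V=0.0000[hold]  S*(3)=101.8581
k=2: j=0 S=88.4868 intr=33.1532 cont=28.1020 V=33.1532[EX]; j=1 S=117.2500 intr=4.3900 cont=8.1890 V=8.1890[hold]; j=2 S=155.3629 intr=0.0000 cont=0.5876 V=0.5876[hold]  S*(2)=88.4868
k=1: j=0 S=101.8581 intr=19.7819 cont=16.9821 V=19.7819[EX]; j=1 S=134.9678 intr=0.0000 cont=3.3442 V=3.3442[hold]  S*(1)=101.8581
k=0: j=0 S=117.2500 intr=4.3900 cont=9.2190 V=9.2190[hold]  S*(0)=-

price = 9.2190
boundary = - 101.8581 88.4868 101.8581
tree:
9.2190
19.7819 3.3442
33.1532 8.1890 0.5876
44.7693 19.7819 1.6061 0.0000
54.8604 33.1532 4.3900 0.0000 0.0000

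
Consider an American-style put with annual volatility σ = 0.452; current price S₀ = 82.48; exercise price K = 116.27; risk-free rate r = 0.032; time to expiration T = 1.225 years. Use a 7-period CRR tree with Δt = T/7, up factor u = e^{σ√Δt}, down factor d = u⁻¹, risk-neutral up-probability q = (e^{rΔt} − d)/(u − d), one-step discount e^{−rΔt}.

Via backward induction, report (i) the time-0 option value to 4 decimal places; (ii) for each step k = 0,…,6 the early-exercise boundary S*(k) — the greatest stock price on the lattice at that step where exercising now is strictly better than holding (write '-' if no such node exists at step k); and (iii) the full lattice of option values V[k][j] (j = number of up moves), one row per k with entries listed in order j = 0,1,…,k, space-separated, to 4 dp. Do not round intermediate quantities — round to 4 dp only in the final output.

price = 38.8472
boundary = - - 56.5082 46.7727 56.5082 68.2700 82.4800
tree:
38.8472
48.9724 27.7866
59.7618 37.2775 17.3155
69.4973 48.2074 25.2821 8.4539
77.5555 59.7618 35.6323 13.8027 2.4662
84.2254 69.4973 48.0000 21.9804 4.6586 0.0000
89.7461 77.5555 59.7618 33.7900 8.7998 0.0000 0.0000
94.3158 84.2254 69.4973 48.0000 16.6223 0.0000 0.0000 0.0000

Δt=0.17500  u=1.20814  d=0.82772  q=0.46763  discount=0.99442
step 7 (expiry): payoffs max(K−S,0) = 94.3158 84.2254 69.4973 48.0000 16.6223 0.0000 0.0000 0.0000
step 6: (k=6,j=0): S=26.5239, (K−S)⁺=89.7461, hold=89.0968 ⇒ V=89.7461 exercise | (k=6,j=1): S=38.7145, (K−S)⁺=77.5555, hold=76.9062 ⇒ V=77.5555 exercise | (k=6,j=2): S=56.5082, (K−S)⁺=59.7618, hold=59.1125 ⇒ V=59.7618 exercise | (k=6,j=3): S=82.4800, (K−S)⁺=33.7900, hold=33.1407 ⇒ V=33.7900 exercise | (k=6,j=4): S=120.3888, (K−S)⁺=0.0000, hold=8.7998 ⇒ V=8.7998 continue | (k=6,j=5): S=175.7208, (K−S)⁺=0.0000, hold=0.0000 ⇒ V=0.0000 continue | (k=6,j=6): S=256.4841, (K−S)⁺=0.0000, hold=0.0000 ⇒ V=0.0000 continue  boundary S*=82.4800
step 5: (k=5,j=0): S=32.0446, (K−S)⁺=84.2254, hold=83.5761 ⇒ V=84.2254 exercise | (k=5,j=1): S=46.7727, (K−S)⁺=69.4973, hold=68.8480 ⇒ V=69.4973 exercise | (k=5,j=2): S=68.2700, (K−S)⁺=48.0000, hold=47.3507 ⇒ V=48.0000 exercise | (k=5,j=3): S=99.6477, (K−S)⁺=16.6223, hold=21.9804 ⇒ V=21.9804 continue | (k=5,j=4): S=145.4469, (K−S)⁺=0.0000, hold=4.6586 ⇒ V=4.6586 continue | (k=5,j=5): S=212.2960, (K−S)⁺=0.0000, hold=0.0000 ⇒ V=0.0000 continue  boundary S*=68.2700
step 4: (k=4,j=0): S=38.7145, (K−S)⁺=77.5555, hold=76.9062 ⇒ V=77.5555 exercise | (k=4,j=1): S=56.5082, (K−S)⁺=59.7618, hold=59.1125 ⇒ V=59.7618 exercise | (k=4,j=2): S=82.4800, (K−S)⁺=33.7900, hold=35.6323 ⇒ V=35.6323 continue | (k=4,j=3): S=120.3888, (K−S)⁺=0.0000, hold=13.8027 ⇒ V=13.8027 continue | (k=4,j=4): S=175.7208, (K−S)⁺=0.0000, hold=2.4662 ⇒ V=2.4662 continue  boundary S*=56.5082
step 3: (k=3,j=0): S=46.7727, (K−S)⁺=69.4973, hold=68.8480 ⇒ V=69.4973 exercise | (k=3,j=1): S=68.2700, (K−S)⁺=48.0000, hold=48.2074 ⇒ V=48.2074 continue | (k=3,j=2): S=99.6477, (K−S)⁺=16.6223, hold=25.2821 ⇒ V=25.2821 continue | (k=3,j=3): S=145.4469, (K−S)⁺=0.0000, hold=8.4539 ⇒ V=8.4539 continue  boundary S*=46.7727
step 2: (k=2,j=0): S=56.5082, (K−S)⁺=59.7618, hold=59.2090 ⇒ V=59.7618 exercise | (k=2,j=1): S=82.4800, (K−S)⁺=33.7900, hold=37.2775 ⇒ V=37.2775 continue | (k=2,j=2): S=120.3888, (K−S)⁺=0.0000, hold=17.3155 ⇒ V=17.3155 continue  boundary S*=56.5082
step 1: (k=1,j=0): S=68.2700, (K−S)⁺=48.0000, hold=48.9724 ⇒ V=48.9724 continue | (k=1,j=1): S=99.6477, (K−S)⁺=16.6223, hold=27.7866 ⇒ V=27.7866 continue  boundary S*=-
step 0: (k=0,j=0): S=82.4800, (K−S)⁺=33.7900, hold=38.8472 ⇒ V=38.8472 continue  boundary S*=-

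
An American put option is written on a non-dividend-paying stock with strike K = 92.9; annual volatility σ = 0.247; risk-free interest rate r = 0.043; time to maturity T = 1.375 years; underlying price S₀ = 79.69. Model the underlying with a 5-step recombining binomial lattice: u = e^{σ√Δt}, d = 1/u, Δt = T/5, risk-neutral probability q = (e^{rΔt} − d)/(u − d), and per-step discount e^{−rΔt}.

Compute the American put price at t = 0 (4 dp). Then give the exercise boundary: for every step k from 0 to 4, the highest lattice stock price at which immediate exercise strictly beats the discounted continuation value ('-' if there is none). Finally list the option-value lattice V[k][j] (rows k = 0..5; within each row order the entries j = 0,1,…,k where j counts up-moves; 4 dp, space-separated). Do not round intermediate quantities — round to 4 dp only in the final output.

price = 15.4634
boundary = - 70.0085 61.5031 70.0085 79.6900
tree:
15.4634
22.8915 8.7828
31.3969 14.5009 3.5678
38.8689 22.8915 6.8860 0.5062
45.4331 31.3969 13.2100 1.0528 0.0000
51.1999 38.8689 22.8915 2.1896 0.0000 0.0000

Δt=0.27500, u=1.13829, d=0.87851, q=0.51345, disc=e^(-rΔt)=0.98824
k=5 terminal: V=max(K-S,0) → 51.1999 38.8689 22.8915 2.1896 0.0000 0.0000
k=4: j=0 S=47.4669 intr=45.4331 cont=44.3410 V=45.4331[EX]; j=1 S=61.5031 intr=31.3969 cont=30.3048 V=31.3969[EX]; j=2 S=79.6900 intr=13.2100 cont=12.1179 V=13.2100[EX]; j=3 S=103.2548 intr=0.0000 cont=1.0528 V=1.0528[hold]; j=4 S=133.7879 intr=0.0000 cont=0.0000 V=0.0000[hold]  S*(4)=79.6900
k=3: j=0 S=54.0311 intr=38.8689 cont=37.7768 V=38.8689[EX]; j=1 S=70.0085 intr=22.8915 cont=21.7995 V=22.8915[EX]; j=2 S=90.7104 intr=2.1896 cont=6.8860 V=6.8860[hold]; j=3 S=117.5340 intr=0.0000 cont=0.5062 V=0.5062[hold]  S*(3)=70.0085
k=2: j=0 S=61.5031 intr=31.3969 cont=30.3048 V=31.3969[EX]; j=1 S=79.6900 intr=13.2100 cont=14.5009 V=14.5009[hold]; j=2 S=103.2548 intr=0.0000 cont=3.5678 V=3.5678[hold]  S*(2)=61.5031
k=1: j=0 S=70.0085 intr=22.8915 cont=22.4545 V=22.8915[EX]; j=1 S=90.7104 intr=2.1896 cont=8.7828 V=8.7828[hold]  S*(1)=70.0085
k=0: j=0 S=79.6900 intr=13.2100 cont=15.4634 V=15.4634[hold]  S*(0)=-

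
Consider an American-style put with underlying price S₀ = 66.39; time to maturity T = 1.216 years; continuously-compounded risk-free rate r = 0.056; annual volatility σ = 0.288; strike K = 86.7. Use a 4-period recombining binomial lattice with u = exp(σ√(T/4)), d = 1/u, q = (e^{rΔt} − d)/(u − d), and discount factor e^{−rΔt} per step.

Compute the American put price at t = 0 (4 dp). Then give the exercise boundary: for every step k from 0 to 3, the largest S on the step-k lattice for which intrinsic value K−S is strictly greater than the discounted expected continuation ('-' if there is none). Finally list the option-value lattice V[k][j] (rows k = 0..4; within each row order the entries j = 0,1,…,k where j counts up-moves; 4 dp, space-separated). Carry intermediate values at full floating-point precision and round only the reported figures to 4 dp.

price = 20.4424
boundary = - 56.6422 66.3900 56.6422
tree:
20.4424
30.0578 12.0414
38.3744 20.3100 4.6323
45.4699 30.0578 9.6996 0.0000
51.5235 38.3744 20.3100 0.0000 0.0000

Δt=0.30400, u=1.17209, d=0.85317, q=0.51422, disc=e^(-rΔt)=0.98312
k=4 terminal: V=max(K-S,0) → 51.5235 38.3744 20.3100 0.0000 0.0000
k=3: j=0 S=41.2301 intr=45.4699 cont=44.0064 V=45.4699[EX]; j=1 S=56.6422 intr=30.0578 cont=28.5943 V=30.0578[EX]; j=2 S=77.8153 intr=8.8847 cont=9.6996 V=9.6996[hold]; j=3 S=106.9031 intr=0.0000 cont=0.0000 V=0.0000[hold]  S*(3)=56.6422
k=2: j=0 S=48.3256 intr=38.3744 cont=36.9109 V=38.3744[EX]; j=1 S=66.3900 intr=20.3100 cont=19.2585 V=20.3100[EX]; j=2 S=91.2069 intr=0.0000 cont=4.6323 V=4.6323[hold]  S*(2)=66.3900
k=1: j=0 S=56.6422 intr=30.0578 cont=28.5943 V=30.0578[EX]; j=1 S=77.8153 intr=8.8847 cont=12.0414 V=12.0414[hold]  S*(1)=56.6422
k=0: j=0 S=66.3900 intr=20.3100 cont=20.4424 V=20.4424[hold]  S*(0)=-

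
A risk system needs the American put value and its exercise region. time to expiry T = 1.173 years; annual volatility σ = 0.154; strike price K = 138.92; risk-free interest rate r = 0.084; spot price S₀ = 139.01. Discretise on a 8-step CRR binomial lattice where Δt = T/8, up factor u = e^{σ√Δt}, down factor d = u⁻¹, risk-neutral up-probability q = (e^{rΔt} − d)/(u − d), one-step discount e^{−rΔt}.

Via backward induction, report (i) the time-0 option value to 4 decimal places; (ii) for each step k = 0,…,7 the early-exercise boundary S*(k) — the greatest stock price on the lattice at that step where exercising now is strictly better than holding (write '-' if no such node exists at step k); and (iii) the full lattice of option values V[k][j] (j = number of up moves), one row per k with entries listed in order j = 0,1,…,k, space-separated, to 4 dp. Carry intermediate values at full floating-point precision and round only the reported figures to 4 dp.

Δt=0.14663, u=1.06074, d=0.94274, q=0.59028, disc=e^(-rΔt)=0.98776
k=8 terminal: V=max(K-S,0) → 52.1906 41.3343 29.1190 15.3747 0.0000 0.0000 0.0000 0.0000 0.0000
k=7: j=0 S=91.9976 intr=46.9224 cont=45.2219 V=46.9224[EX]; j=1 S=103.5133 intr=35.4067 cont=33.7062 V=35.4067[EX]; j=2 S=116.4706 intr=22.4494 cont=20.7489 V=22.4494[EX]; j=3 S=131.0497 intr=7.8703 cont=6.2222 V=7.8703[EX]; j=4 S=147.4538 intr=0.0000 cont=0.0000 V=0.0000[hold]; j=5 S=165.9113 intr=0.0000 cont=0.0000 V=0.0000[hold]; j=6 S=186.6792 intr=0.0000 cont=0.0000 V=0.0000[hold]; j=7 S=210.0467 intr=0.0000 cont=0.0000 V=0.0000[hold]  S*(7)=131.0497
k=6: j=0 S=97.5857 intr=41.3343 cont=39.6338 V=41.3343[EX]; j=1 S=109.8010 intr=29.1190 cont=27.4185 V=29.1190[EX]; j=2 S=123.5453 intr=15.3747 cont=13.6742 V=15.3747[EX]; j=3 S=139.0100 intr=0.0000 cont=3.1852 V=3.1852[hold]; j=4 S=156.4105 intr=0.0000 cont=0.0000 V=0.0000[hold]; j=5 S=175.9892 intr=0.0000 cont=0.0000 V=0.0000[hold]; j=6 S=198.0185 intr=0.0000 cont=0.0000 V=0.0000[hold]  S*(6)=123.5453
k=5: j=0 S=103.5133 intr=35.4067 cont=33.7062 V=35.4067[EX]; j=1 S=116.4706 intr=22.4494 cont=20.7489 V=22.4494[EX]; j=2 S=131.0497 intr=7.8703 cont=8.0794 V=8.0794[hold]; j=3 S=147.4538 intr=0.0000 cont=1.2891 V=1.2891[hold]; j=4 S=165.9113 intr=0.0000 cont=0.0000 V=0.0000[hold]; j=5 S=186.6792 intr=0.0000 cont=0.0000 V=0.0000[hold]  S*(5)=116.4706
k=4: j=0 S=109.8010 intr=29.1190 cont=27.4185 V=29.1190[EX]; j=1 S=123.5453 intr=15.3747 cont=13.7961 V=15.3747[EX]; j=2 S=139.0100 intr=0.0000 cont=4.0213 V=4.0213[hold]; j=3 S=156.4105 intr=0.0000 cont=0.5217 V=0.5217[hold]; j=4 S=175.9892 intr=0.0000 cont=0.0000 V=0.0000[hold]  S*(4)=123.5453
k=3: j=0 S=116.4706 intr=22.4494 cont=20.7489 V=22.4494[EX]; j=1 S=131.0497 intr=7.8703 cont=8.5669 V=8.5669[hold]; j=2 S=147.4538 intr=0.0000 cont=1.9316 V=1.9316[hold]; j=3 S=165.9113 intr=0.0000 cont=0.2111 V=0.2111[hold]  S*(3)=116.4706
k=2: j=0 S=123.5453 intr=15.3747 cont=14.0804 V=15.3747[EX]; j=1 S=139.0100 intr=0.0000 cont=4.5933 V=4.5933[hold]; j=2 S=156.4105 intr=0.0000 cont=0.9048 V=0.9048[hold]  S*(2)=123.5453
k=1: j=0 S=131.0497 intr=7.8703 cont=8.9004 V=8.9004[hold]; j=1 S=147.4538 intr=0.0000 cont=2.3865 V=2.3865[hold]  S*(1)=-
k=0: j=0 S=139.0100 intr=0.0000 cont=4.9935 V=4.9935[hold]  S*(0)=-

price = 4.9935
boundary = - - 123.5453 116.4706 123.5453 116.4706 123.5453 131.0497
tree:
4.9935
8.9004 2.3865
15.3747 4.5933 0.9048
22.4494 8.5669 1.9316 0.2111
29.1190 15.3747 4.0213 0.5217 0.0000
35.4067 22.4494 8.0794 1.2891 0.0000 0.0000
41.3343 29.1190 15.3747 3.1852 0.0000 0.0000 0.0000
46.9224 35.4067 22.4494 7.8703 0.0000 0.0000 0.0000 0.0000
52.1906 41.3343 29.1190 15.3747 0.0000 0.0000 0.0000 0.0000 0.0000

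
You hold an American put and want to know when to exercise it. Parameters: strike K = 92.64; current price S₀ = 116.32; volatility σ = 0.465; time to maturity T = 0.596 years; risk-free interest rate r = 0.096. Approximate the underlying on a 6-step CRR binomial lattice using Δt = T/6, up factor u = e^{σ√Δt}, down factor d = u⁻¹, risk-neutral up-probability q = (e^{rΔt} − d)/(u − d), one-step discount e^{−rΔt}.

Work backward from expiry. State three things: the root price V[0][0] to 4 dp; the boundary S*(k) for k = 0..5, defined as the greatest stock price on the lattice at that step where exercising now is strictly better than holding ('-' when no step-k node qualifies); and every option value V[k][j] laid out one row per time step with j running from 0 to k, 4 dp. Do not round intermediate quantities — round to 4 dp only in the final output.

Δt=0.09933  u=1.15784  d=0.86368  q=0.49600  discount=0.99051
step 6 (expiry): payoffs max(K−S,0) = 44.3601 27.9164 5.8722 0.0000 0.0000 0.0000 0.0000
step 5: (k=5,j=0): S=55.9003, (K−S)⁺=36.7397, hold=35.8605 ⇒ V=36.7397 exercise | (k=5,j=1): S=74.9394, (K−S)⁺=17.7006, hold=16.8214 ⇒ V=17.7006 exercise | (k=5,j=2): S=100.4631, (K−S)⁺=0.0000, hold=2.9315 ⇒ V=2.9315 continue | (k=5,j=3): S=134.6798, (K−S)⁺=0.0000, hold=0.0000 ⇒ V=0.0000 continue | (k=5,j=4): S=180.5504, (K−S)⁺=0.0000, hold=0.0000 ⇒ V=0.0000 continue | (k=5,j=5): S=242.0440, (K−S)⁺=0.0000, hold=0.0000 ⇒ V=0.0000 continue  boundary S*=74.9394
step 4: (k=4,j=0): S=64.7236, (K−S)⁺=27.9164, hold=27.0372 ⇒ V=27.9164 exercise | (k=4,j=1): S=86.7678, (K−S)⁺=5.8722, hold=10.2767 ⇒ V=10.2767 continue | (k=4,j=2): S=116.3200, (K−S)⁺=0.0000, hold=1.4635 ⇒ V=1.4635 continue | (k=4,j=3): S=155.9374, (K−S)⁺=0.0000, hold=0.0000 ⇒ V=0.0000 continue | (k=4,j=4): S=209.0482, (K−S)⁺=0.0000, hold=0.0000 ⇒ V=0.0000 continue  boundary S*=64.7236
step 3: (k=3,j=0): S=74.9394, (K−S)⁺=17.7006, hold=18.9852 ⇒ V=18.9852 continue | (k=3,j=1): S=100.4631, (K−S)⁺=0.0000, hold=5.8493 ⇒ V=5.8493 continue | (k=3,j=2): S=134.6798, (K−S)⁺=0.0000, hold=0.7306 ⇒ V=0.7306 continue | (k=3,j=3): S=180.5504, (K−S)⁺=0.0000, hold=0.0000 ⇒ V=0.0000 continue  boundary S*=-
step 2: (k=2,j=0): S=86.7678, (K−S)⁺=5.8722, hold=12.3514 ⇒ V=12.3514 continue | (k=2,j=1): S=116.3200, (K−S)⁺=0.0000, hold=3.2790 ⇒ V=3.2790 continue | (k=2,j=2): S=155.9374, (K−S)⁺=0.0000, hold=0.3647 ⇒ V=0.3647 continue  boundary S*=-
step 1: (k=1,j=0): S=100.4631, (K−S)⁺=0.0000, hold=7.7770 ⇒ V=7.7770 continue | (k=1,j=1): S=134.6798, (K−S)⁺=0.0000, hold=1.8161 ⇒ V=1.8161 continue  boundary S*=-
step 0: (k=0,j=0): S=116.3200, (K−S)⁺=0.0000, hold=4.7747 ⇒ V=4.7747 continue  boundary S*=-

price = 4.7747
boundary = - - - - 64.7236 74.9394
tree:
4.7747
7.7770 1.8161
12.3514 3.2790 0.3647
18.9852 5.8493 0.7306 0.0000
27.9164 10.2767 1.4635 0.0000 0.0000
36.7397 17.7006 2.9315 0.0000 0.0000 0.0000
44.3601 27.9164 5.8722 0.0000 0.0000 0.0000 0.0000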